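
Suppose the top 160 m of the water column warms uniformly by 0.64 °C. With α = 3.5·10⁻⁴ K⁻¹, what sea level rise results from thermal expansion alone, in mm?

Δh ≈ 36 mm

Δh = αΔT·H = 3.5×10⁻⁴ × 0.64 × 160 = 0.03584 m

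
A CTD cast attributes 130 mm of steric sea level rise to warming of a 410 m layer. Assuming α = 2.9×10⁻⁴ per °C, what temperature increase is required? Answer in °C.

about 1.09 °C

ΔT = Δh/(αH) = 0.13 / (2.9×10⁻⁴ × 410) ≈ 1.093 °C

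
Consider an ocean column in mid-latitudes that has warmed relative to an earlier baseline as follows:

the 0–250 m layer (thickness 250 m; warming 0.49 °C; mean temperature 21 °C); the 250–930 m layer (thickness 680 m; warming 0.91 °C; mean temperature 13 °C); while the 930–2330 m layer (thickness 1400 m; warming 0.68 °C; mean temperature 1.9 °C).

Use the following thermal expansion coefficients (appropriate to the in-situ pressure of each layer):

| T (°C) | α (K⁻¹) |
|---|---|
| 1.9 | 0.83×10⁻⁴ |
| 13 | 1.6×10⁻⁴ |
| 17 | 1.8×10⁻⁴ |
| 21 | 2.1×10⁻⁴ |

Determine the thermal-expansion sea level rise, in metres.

about 0.20 m

Layer 1 at 21 °C → α = 2.1×10⁻⁴ K⁻¹
Layer 2 at 13 °C → α = 1.6×10⁻⁴ K⁻¹
Layer 3 at 1.9 °C → α = 0.83×10⁻⁴ K⁻¹
0–250 m: 250 × 2.1×10⁻⁴ × 0.49 = 0.025725 m
0.91 × 680 × 1.6×10⁻⁴ = 0.099008 m
930–2330 m: 1400 × 0.68 × 0.83×10⁻⁴ = 0.079016 m
Δh = 0.025725 + 0.099008 + 0.079016 = 0.203749 m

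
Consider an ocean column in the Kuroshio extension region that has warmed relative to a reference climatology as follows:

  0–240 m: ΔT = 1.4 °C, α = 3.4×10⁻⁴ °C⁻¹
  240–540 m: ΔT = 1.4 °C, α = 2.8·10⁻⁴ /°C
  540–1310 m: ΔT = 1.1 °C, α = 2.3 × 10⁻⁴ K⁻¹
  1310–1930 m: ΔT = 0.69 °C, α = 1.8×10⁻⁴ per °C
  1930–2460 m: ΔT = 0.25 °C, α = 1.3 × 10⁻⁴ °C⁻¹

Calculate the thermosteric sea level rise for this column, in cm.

Layer 1: 1.4 × 3.4×10⁻⁴ × 240 = 0.11424 m
240–540 m: 1.4 × 2.8×10⁻⁴ × 300 = 0.11760 m
540–1310 m: 2.3×10⁻⁴ × 1.1 × 770 = 0.19481 m
1310–1930 m: 1.8×10⁻⁴ × 620 × 0.69 = 0.077004 m
Layer 5: 0.25 × 1.3×10⁻⁴ × 530 = 0.017225 m
Δh = 0.11424 + 0.11760 + 0.19481 + 0.077004 + 0.017225 = 0.520879 m

about 52.1 cm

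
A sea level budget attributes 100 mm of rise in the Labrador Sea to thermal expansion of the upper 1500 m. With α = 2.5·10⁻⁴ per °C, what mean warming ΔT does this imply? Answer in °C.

ΔT = Δh/(αH) = 0.1 / (2.5×10⁻⁴ × 1500) ≈ 0.2667 °C

about 0.267 °C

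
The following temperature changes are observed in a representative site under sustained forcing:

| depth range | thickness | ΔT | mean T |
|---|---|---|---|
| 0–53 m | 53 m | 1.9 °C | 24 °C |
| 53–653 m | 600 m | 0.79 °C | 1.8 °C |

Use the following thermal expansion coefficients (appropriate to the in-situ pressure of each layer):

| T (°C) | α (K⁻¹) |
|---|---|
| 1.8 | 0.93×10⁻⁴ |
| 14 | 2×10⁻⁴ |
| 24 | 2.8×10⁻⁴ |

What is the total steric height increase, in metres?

Layer 1 at 24 °C → α = 2.8×10⁻⁴ K⁻¹
Layer 2 at 1.8 °C → α = 0.93×10⁻⁴ K⁻¹
1.9 × 2.8×10⁻⁴ × 53 = 0.028196 m
53–653 m: 0.93×10⁻⁴ × 0.79 × 600 = 0.044082 m
Δh = 0.028196 + 0.044082 = 0.072278 m

about 0.072 m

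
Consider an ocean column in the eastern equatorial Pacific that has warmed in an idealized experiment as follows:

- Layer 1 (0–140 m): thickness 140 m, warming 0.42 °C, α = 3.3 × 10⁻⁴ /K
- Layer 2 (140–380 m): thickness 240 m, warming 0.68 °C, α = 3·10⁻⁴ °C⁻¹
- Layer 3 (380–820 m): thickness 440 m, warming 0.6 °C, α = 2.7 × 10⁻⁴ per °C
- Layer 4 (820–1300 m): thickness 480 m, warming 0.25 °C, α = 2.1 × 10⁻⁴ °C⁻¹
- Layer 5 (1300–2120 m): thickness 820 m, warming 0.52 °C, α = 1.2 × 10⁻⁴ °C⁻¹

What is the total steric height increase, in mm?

3.3×10⁻⁴ × 140 × 0.42 = 0.019404 m
140–380 m: 240 × 3×10⁻⁴ × 0.68 = 0.04896 m
380–820 m: 0.6 × 440 × 2.7×10⁻⁴ = 0.07128 m
0.25 × 2.1×10⁻⁴ × 480 = 0.02520 m
820 × 0.52 × 1.2×10⁻⁴ = 0.051168 m
Δh = 0.019404 + 0.04896 + 0.07128 + 0.02520 + 0.051168 = 0.216012 m ≈ 216 mm

Δh = 216 mm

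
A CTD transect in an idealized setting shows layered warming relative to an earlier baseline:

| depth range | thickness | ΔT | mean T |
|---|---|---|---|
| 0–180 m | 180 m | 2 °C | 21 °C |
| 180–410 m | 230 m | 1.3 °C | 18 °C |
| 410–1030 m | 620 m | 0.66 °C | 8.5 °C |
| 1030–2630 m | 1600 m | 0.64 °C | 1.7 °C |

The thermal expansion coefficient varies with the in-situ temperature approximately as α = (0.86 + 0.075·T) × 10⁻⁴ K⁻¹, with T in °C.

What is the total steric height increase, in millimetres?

Layer 1: α = (0.86 + 0.075×21)×10⁻⁴ = 2.435×10⁻⁴ K⁻¹
Layer 2: α = (0.86 + 0.075×18)×10⁻⁴ = 2.21×10⁻⁴ K⁻¹
Layer 3: α = (0.86 + 0.075×8.5)×10⁻⁴ = 1.4975×10⁻⁴ K⁻¹
Layer 4: α = (0.86 + 0.075×1.7)×10⁻⁴ = 0.9875×10⁻⁴ K⁻¹
2 × 180 × 2.435×10⁻⁴ = 0.08766 m
180–410 m: 1.3 × 2.21×10⁻⁴ × 230 = 0.066079 m
410–1030 m: 620 × 1.4975×10⁻⁴ × 0.66 = 0.0612777 m
1600 × 0.64 × 0.9875×10⁻⁴ = 0.10112 m
Δh = 0.08766 + 0.066079 + 0.0612777 + 0.10112 = 0.3161367 m

316 mm of thermosteric rise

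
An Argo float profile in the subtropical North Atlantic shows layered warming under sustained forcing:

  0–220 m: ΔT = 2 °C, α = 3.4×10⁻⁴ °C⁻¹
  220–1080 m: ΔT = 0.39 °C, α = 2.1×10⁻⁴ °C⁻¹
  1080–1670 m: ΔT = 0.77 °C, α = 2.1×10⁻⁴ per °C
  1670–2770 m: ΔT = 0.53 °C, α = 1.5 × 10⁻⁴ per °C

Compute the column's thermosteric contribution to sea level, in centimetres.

about 40 cm

Layer 1: 220 × 3.4×10⁻⁴ × 2 = 0.14960 m
220–1080 m: 2.1×10⁻⁴ × 0.39 × 860 = 0.070434 m
2.1×10⁻⁴ × 0.77 × 590 = 0.095403 m
1670–2770 m: 1100 × 0.53 × 1.5×10⁻⁴ = 0.08745 m
Δh = 0.14960 + 0.070434 + 0.095403 + 0.08745 = 0.402887 m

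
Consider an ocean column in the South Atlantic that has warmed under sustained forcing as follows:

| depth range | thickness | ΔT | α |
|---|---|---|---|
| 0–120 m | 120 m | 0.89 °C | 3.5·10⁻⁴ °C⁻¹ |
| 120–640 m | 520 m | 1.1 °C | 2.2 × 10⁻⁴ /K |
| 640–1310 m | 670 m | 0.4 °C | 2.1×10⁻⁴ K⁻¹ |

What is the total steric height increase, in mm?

Layer 1: 3.5×10⁻⁴ × 0.89 × 120 = 0.03738 m
Layer 2: 1.1 × 520 × 2.2×10⁻⁴ = 0.12584 m
640–1310 m: 0.4 × 670 × 2.1×10⁻⁴ = 0.05628 m
Δh = 0.03738 + 0.12584 + 0.05628 = 0.21950 m ≈ 220 mm

about 220 mm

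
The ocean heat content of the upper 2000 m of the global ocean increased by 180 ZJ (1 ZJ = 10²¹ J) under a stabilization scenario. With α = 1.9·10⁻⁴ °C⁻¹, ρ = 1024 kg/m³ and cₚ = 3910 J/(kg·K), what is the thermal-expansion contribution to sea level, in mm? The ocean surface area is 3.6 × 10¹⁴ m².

Per unit area: Q = 180×10²¹ / (3.6×10¹⁴) = 5×10⁸ J/m²
Δh = αQ/(ρcₚ) = 1.9×10⁻⁴ × 5×10⁸ / (1024 × 3910) ≈ 0.023727 m

Δh ≈ 23.7 mm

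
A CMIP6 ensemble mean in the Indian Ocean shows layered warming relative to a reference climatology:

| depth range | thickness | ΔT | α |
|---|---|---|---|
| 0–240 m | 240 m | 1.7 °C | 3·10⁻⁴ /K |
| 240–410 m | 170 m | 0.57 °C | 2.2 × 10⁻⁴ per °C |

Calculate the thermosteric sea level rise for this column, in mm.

Δh = 140 mm

Layer 1: 240 × 1.7 × 3×10⁻⁴ = 0.12240 m
170 × 2.2×10⁻⁴ × 0.57 = 0.021318 m
Δh = 0.12240 + 0.021318 = 0.143718 m ≈ 140 mm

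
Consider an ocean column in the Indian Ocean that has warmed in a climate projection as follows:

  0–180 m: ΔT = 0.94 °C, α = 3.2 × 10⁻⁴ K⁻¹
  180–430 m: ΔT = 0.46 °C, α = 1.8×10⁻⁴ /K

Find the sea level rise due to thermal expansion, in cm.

Δh = 7.48 cm

0.94 × 180 × 3.2×10⁻⁴ = 0.054144 m
180–430 m: 0.46 × 1.8×10⁻⁴ × 250 = 0.02070 m
Δh = 0.054144 + 0.02070 = 0.074844 m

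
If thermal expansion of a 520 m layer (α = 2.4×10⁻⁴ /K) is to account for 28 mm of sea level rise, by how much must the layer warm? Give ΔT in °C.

ΔT ≈ 0.224 °C

ΔT = Δh/(αH) = 0.028 / (2.4×10⁻⁴ × 520) ≈ 0.2244 °C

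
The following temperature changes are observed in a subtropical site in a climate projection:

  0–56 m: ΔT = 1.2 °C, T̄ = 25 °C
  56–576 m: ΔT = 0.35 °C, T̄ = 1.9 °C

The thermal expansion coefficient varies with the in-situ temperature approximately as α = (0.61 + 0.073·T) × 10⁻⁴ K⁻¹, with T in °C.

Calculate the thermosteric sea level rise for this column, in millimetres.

Layer 1: α = (0.61 + 0.073×25)×10⁻⁴ = 2.435×10⁻⁴ K⁻¹
Layer 2: α = (0.61 + 0.073×1.9)×10⁻⁴ = 0.7487×10⁻⁴ K⁻¹
Layer 1: 2.435×10⁻⁴ × 1.2 × 56 = 0.0163632 m
56–576 m: 0.7487×10⁻⁴ × 0.35 × 520 = 0.01362634 m
Δh = 0.0163632 + 0.01362634 = 0.02998954 m ≈ 30.0 mm

Δh ≈ 30.0 mm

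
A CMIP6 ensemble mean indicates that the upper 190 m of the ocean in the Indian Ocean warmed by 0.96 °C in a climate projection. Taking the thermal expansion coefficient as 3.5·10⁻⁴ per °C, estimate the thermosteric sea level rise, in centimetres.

Δh = 6.38 cm

Δh = αΔT·H = 3.5×10⁻⁴ × 0.96 × 190 = 0.06384 m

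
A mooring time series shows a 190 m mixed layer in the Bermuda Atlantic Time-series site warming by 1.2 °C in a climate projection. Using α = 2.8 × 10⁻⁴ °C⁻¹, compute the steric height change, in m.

about 0.064 m

Δh = αΔT·H = 2.8×10⁻⁴ × 1.2 × 190 = 0.06384 m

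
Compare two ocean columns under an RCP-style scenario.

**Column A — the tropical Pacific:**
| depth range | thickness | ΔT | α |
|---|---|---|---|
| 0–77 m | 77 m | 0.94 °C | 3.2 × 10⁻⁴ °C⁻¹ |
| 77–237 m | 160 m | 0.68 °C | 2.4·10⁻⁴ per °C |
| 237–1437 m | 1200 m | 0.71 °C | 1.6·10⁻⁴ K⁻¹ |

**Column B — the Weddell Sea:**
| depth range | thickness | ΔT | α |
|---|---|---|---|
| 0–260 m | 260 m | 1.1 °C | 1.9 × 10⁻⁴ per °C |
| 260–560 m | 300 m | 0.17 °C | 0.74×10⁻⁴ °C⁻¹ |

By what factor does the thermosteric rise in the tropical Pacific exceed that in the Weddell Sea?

A 0–77 m: 0.94 × 77 × 3.2×10⁻⁴ = 0.0231616 m
A Layer 2: 2.4×10⁻⁴ × 160 × 0.68 = 0.026112 m
A Layer 3: 1.6×10⁻⁴ × 0.71 × 1200 = 0.13632 m
A total: 0.1855936 m
B 1.1 × 1.9×10⁻⁴ × 260 = 0.05434 m
B 260–560 m: 0.17 × 300 × 0.74×10⁻⁴ = 0.003774 m
B total: 0.058114 m
Ratio: 0.1855936 / 0.058114 ≈ 3.194

a factor of 3.2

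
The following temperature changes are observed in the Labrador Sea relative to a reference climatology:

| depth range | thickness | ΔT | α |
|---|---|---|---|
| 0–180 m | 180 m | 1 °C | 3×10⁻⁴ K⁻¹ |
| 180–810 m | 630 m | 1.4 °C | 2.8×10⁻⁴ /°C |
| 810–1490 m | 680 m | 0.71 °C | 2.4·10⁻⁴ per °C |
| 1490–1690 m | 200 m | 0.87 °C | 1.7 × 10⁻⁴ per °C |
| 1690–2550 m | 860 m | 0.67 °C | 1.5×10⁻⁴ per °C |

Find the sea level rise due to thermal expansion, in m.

Layer 1: 180 × 1 × 3×10⁻⁴ = 0.05400 m
1.4 × 630 × 2.8×10⁻⁴ = 0.24696 m
Layer 3: 680 × 2.4×10⁻⁴ × 0.71 = 0.115872 m
1490–1690 m: 0.87 × 200 × 1.7×10⁻⁴ = 0.02958 m
1690–2550 m: 0.67 × 860 × 1.5×10⁻⁴ = 0.08643 m
Δh = 0.05400 + 0.24696 + 0.115872 + 0.02958 + 0.08643 = 0.532842 m

0.533 m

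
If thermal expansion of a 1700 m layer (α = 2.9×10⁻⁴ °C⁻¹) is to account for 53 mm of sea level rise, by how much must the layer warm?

ΔT = Δh/(αH) = 0.053 / (2.9×10⁻⁴ × 1700) ≈ 0.1075 °C

0.108 °C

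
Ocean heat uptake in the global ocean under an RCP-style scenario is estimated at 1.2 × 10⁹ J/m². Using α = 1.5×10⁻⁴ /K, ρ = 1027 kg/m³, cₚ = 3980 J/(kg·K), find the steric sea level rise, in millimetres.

Δh = αQ/(ρcₚ) = 1.5×10⁻⁴ × 1.2×10⁹ / (1027 × 3980) ≈ 0.044037 m

44.0 mm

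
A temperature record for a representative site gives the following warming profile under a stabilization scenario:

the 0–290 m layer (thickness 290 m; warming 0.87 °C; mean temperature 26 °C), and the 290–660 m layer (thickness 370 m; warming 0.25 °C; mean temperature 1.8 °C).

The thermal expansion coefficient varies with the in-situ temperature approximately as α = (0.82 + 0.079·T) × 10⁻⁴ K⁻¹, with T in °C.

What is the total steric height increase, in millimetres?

Layer 1: α = (0.82 + 0.079×26)×10⁻⁴ = 2.874×10⁻⁴ K⁻¹
Layer 2: α = (0.82 + 0.079×1.8)×10⁻⁴ = 0.9622×10⁻⁴ K⁻¹
0.87 × 290 × 2.874×10⁻⁴ = 0.07251102 m
Layer 2: 370 × 0.9622×10⁻⁴ × 0.25 = 0.00890035 m
Δh = 0.07251102 + 0.00890035 = 0.08141137 m ≈ 81.4 mm

81.4 mm of thermosteric rise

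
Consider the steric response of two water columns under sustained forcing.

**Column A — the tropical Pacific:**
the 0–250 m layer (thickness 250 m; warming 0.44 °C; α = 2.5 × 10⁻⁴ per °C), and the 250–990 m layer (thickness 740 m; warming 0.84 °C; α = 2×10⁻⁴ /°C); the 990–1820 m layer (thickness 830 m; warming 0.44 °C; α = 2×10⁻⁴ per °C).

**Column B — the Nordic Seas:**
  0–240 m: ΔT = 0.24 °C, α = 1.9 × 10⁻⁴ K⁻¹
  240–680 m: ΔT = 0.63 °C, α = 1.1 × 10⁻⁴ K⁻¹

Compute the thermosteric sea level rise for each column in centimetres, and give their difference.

Δh_A ≈ 22.5 cm, Δh_B ≈ 4.14 cm; difference ≈ 18.3 cm

A 0–250 m: 0.44 × 2.5×10⁻⁴ × 250 = 0.02750 m
A 250–990 m: 0.84 × 2×10⁻⁴ × 740 = 0.12432 m
A 990–1820 m: 2×10⁻⁴ × 0.44 × 830 = 0.07304 m
A total: 0.22486 m
B 0–240 m: 0.24 × 1.9×10⁻⁴ × 240 = 0.010944 m
B 0.63 × 440 × 1.1×10⁻⁴ = 0.030492 m
B total: 0.041436 m
Difference: 0.22486 − 0.041436 = 0.183424 m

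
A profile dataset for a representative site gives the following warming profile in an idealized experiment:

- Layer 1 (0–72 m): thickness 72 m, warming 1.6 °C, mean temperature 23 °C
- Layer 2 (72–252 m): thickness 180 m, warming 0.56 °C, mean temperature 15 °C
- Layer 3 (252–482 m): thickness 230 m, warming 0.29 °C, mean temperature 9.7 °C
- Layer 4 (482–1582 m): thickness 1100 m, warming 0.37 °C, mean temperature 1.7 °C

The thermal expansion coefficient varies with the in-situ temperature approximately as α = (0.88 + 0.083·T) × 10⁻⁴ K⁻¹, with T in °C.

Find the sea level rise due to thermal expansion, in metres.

about 0.11 m

Layer 1: α = (0.88 + 0.083×23)×10⁻⁴ = 2.789×10⁻⁴ K⁻¹
Layer 2: α = (0.88 + 0.083×15)×10⁻⁴ = 2.125×10⁻⁴ K⁻¹
Layer 3: α = (0.88 + 0.083×9.7)×10⁻⁴ = 1.6851×10⁻⁴ K⁻¹
Layer 4: α = (0.88 + 0.083×1.7)×10⁻⁴ = 1.0211×10⁻⁴ K⁻¹
0–72 m: 72 × 2.789×10⁻⁴ × 1.6 = 0.03212928 m
72–252 m: 0.56 × 180 × 2.125×10⁻⁴ = 0.02142 m
1.6851×10⁻⁴ × 230 × 0.29 = 0.011239617 m
Layer 4: 1100 × 0.37 × 1.0211×10⁻⁴ = 0.04155877 m
Δh = 0.03212928 + 0.02142 + 0.011239617 + 0.04155877 = 0.106347667 m ≈ 0.11 m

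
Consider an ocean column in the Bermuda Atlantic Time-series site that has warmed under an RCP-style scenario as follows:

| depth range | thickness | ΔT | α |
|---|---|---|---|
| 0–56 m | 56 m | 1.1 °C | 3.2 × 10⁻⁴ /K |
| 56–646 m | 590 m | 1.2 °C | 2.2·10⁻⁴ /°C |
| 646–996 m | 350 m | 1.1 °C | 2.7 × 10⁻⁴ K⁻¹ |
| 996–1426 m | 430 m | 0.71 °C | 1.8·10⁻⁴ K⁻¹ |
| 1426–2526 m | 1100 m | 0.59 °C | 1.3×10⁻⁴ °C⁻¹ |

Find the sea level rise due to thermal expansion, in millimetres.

0–56 m: 3.2×10⁻⁴ × 56 × 1.1 = 0.019712 m
56–646 m: 1.2 × 590 × 2.2×10⁻⁴ = 0.15576 m
1.1 × 350 × 2.7×10⁻⁴ = 0.10395 m
Layer 4: 1.8×10⁻⁴ × 0.71 × 430 = 0.054954 m
Layer 5: 1100 × 1.3×10⁻⁴ × 0.59 = 0.08437 m
Δh = 0.019712 + 0.15576 + 0.10395 + 0.054954 + 0.08437 = 0.418746 m

419 mm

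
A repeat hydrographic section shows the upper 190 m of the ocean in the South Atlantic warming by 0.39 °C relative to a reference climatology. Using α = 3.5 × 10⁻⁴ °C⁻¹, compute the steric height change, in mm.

Δh = αΔT·H = 3.5×10⁻⁴ × 0.39 × 190 = 0.025935 m

25.9 mm of thermosteric rise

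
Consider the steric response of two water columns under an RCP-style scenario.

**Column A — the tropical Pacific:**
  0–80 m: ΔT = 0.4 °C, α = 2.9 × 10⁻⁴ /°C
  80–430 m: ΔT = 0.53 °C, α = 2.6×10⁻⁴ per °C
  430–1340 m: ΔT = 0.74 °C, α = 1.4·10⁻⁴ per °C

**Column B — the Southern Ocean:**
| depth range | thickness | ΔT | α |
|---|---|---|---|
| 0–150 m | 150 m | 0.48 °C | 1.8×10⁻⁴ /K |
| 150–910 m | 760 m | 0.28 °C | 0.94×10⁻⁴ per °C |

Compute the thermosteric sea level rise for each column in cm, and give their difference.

A Layer 1: 2.9×10⁻⁴ × 80 × 0.4 = 0.00928 m
A 80–430 m: 2.6×10⁻⁴ × 0.53 × 350 = 0.04823 m
A 910 × 0.74 × 1.4×10⁻⁴ = 0.094276 m
A total: 0.151786 m
B 1.8×10⁻⁴ × 0.48 × 150 = 0.01296 m
B Layer 2: 0.28 × 760 × 0.94×10⁻⁴ = 0.0200032 m
B total: 0.0329632 m
Difference: 0.151786 − 0.0329632 = 0.1188228 m

Δh_A ≈ 15 cm, Δh_B ≈ 3.3 cm; difference ≈ 12 cm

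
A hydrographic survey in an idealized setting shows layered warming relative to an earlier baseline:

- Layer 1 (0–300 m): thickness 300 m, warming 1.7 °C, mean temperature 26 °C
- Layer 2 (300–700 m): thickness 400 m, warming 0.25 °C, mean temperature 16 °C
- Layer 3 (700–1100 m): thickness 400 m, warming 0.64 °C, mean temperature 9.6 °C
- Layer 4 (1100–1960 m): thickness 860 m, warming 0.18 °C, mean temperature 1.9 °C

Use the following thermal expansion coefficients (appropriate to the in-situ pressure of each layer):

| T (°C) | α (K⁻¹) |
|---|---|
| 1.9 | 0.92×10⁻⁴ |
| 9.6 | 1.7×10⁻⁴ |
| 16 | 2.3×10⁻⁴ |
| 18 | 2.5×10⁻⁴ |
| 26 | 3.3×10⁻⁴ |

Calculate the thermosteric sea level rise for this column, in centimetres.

24.9 cm of thermosteric rise

Layer 1 at 26 °C → α = 3.3×10⁻⁴ K⁻¹
Layer 2 at 16 °C → α = 2.3×10⁻⁴ K⁻¹
Layer 3 at 9.6 °C → α = 1.7×10⁻⁴ K⁻¹
Layer 4 at 1.9 °C → α = 0.92×10⁻⁴ K⁻¹
Layer 1: 300 × 1.7 × 3.3×10⁻⁴ = 0.16830 m
2.3×10⁻⁴ × 0.25 × 400 = 0.02300 m
700–1100 m: 1.7×10⁻⁴ × 400 × 0.64 = 0.04352 m
Layer 4: 0.18 × 0.92×10⁻⁴ × 860 = 0.0142416 m
Δh = 0.16830 + 0.02300 + 0.04352 + 0.0142416 = 0.2490616 m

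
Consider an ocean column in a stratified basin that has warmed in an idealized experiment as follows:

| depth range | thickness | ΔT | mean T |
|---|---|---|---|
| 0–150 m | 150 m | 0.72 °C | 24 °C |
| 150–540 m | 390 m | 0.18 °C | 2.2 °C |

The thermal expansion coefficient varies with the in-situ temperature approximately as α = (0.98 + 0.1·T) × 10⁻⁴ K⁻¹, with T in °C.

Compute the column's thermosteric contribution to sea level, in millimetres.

about 45 mm

Layer 1: α = (0.98 + 0.1×24)×10⁻⁴ = 3.38×10⁻⁴ K⁻¹
Layer 2: α = (0.98 + 0.1×2.2)×10⁻⁴ = 1.2×10⁻⁴ K⁻¹
0–150 m: 150 × 3.38×10⁻⁴ × 0.72 = 0.036504 m
Layer 2: 0.18 × 1.2×10⁻⁴ × 390 = 0.008424 m
Δh = 0.036504 + 0.008424 = 0.044928 m ≈ 45 mm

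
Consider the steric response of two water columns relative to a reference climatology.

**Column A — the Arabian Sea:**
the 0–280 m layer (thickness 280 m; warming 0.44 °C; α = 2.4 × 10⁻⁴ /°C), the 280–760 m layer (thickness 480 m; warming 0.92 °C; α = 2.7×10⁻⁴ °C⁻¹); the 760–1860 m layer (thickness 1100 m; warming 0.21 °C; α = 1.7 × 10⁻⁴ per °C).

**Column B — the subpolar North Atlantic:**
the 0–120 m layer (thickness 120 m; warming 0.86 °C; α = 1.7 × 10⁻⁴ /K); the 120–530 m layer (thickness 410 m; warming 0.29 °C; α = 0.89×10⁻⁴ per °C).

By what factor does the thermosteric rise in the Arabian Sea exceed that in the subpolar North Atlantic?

a factor of 6.7

A 280 × 2.4×10⁻⁴ × 0.44 = 0.029568 m
A 280–760 m: 2.7×10⁻⁴ × 0.92 × 480 = 0.119232 m
A 760–1860 m: 0.21 × 1100 × 1.7×10⁻⁴ = 0.03927 m
A total: 0.18807 m
B Layer 1: 120 × 1.7×10⁻⁴ × 0.86 = 0.017544 m
B 120–530 m: 0.89×10⁻⁴ × 0.29 × 410 = 0.0105821 m
B total: 0.0281261 m
Ratio: 0.18807 / 0.0281261 ≈ 6.687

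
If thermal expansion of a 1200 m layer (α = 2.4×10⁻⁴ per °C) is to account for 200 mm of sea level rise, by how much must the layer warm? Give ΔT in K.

ΔT = Δh/(αH) = 0.2 / (2.4×10⁻⁴ × 1200) ≈ 0.6944 K

ΔT ≈ 0.694 K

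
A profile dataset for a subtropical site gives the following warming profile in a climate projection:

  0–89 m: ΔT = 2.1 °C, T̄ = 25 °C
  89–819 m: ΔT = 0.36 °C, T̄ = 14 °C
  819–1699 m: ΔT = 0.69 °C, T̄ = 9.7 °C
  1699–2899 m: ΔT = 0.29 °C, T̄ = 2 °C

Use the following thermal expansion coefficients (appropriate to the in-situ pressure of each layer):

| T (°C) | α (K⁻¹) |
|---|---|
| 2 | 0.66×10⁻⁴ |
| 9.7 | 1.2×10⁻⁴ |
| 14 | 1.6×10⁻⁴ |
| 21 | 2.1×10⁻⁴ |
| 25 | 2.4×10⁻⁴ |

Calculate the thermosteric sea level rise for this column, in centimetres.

Layer 1 at 25 °C → α = 2.4×10⁻⁴ K⁻¹
Layer 2 at 14 °C → α = 1.6×10⁻⁴ K⁻¹
Layer 3 at 9.7 °C → α = 1.2×10⁻⁴ K⁻¹
Layer 4 at 2 °C → α = 0.66×10⁻⁴ K⁻¹
Layer 1: 89 × 2.4×10⁻⁴ × 2.1 = 0.044856 m
89–819 m: 0.36 × 730 × 1.6×10⁻⁴ = 0.042048 m
819–1699 m: 880 × 1.2×10⁻⁴ × 0.69 = 0.072864 m
1699–2899 m: 1200 × 0.66×10⁻⁴ × 0.29 = 0.022968 m
Δh = 0.044856 + 0.042048 + 0.072864 + 0.022968 = 0.182736 m ≈ 18.3 cm

Δh ≈ 18.3 cm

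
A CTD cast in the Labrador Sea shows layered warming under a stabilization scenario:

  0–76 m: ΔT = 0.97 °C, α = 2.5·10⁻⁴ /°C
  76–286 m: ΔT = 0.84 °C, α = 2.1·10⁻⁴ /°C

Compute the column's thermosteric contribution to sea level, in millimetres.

Δh ≈ 55.5 mm

0–76 m: 76 × 0.97 × 2.5×10⁻⁴ = 0.01843 m
Layer 2: 0.84 × 2.1×10⁻⁴ × 210 = 0.037044 m
Δh = 0.01843 + 0.037044 = 0.055474 m ≈ 55.5 mm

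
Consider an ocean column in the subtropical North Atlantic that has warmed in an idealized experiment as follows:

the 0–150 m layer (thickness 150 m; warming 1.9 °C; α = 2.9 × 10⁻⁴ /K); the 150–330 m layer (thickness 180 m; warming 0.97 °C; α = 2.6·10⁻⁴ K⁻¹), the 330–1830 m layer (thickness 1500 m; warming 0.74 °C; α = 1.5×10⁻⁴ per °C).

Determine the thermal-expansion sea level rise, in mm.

1.9 × 2.9×10⁻⁴ × 150 = 0.08265 m
180 × 0.97 × 2.6×10⁻⁴ = 0.045396 m
1.5×10⁻⁴ × 1500 × 0.74 = 0.16650 m
Δh = 0.08265 + 0.045396 + 0.16650 = 0.294546 m ≈ 295 mm

about 295 mm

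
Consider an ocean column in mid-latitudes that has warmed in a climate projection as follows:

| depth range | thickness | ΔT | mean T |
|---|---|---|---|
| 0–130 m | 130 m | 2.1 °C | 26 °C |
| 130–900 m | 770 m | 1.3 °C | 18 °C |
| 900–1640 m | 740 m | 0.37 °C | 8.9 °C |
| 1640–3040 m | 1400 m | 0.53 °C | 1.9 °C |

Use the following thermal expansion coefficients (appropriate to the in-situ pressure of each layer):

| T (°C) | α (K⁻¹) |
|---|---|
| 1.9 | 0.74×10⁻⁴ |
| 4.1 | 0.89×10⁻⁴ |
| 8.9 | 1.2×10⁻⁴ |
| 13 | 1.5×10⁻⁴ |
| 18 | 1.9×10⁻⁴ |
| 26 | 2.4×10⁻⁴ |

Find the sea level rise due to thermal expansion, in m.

Δh ≈ 0.343 m

Layer 1 at 26 °C → α = 2.4×10⁻⁴ K⁻¹
Layer 2 at 18 °C → α = 1.9×10⁻⁴ K⁻¹
Layer 3 at 8.9 °C → α = 1.2×10⁻⁴ K⁻¹
Layer 4 at 1.9 °C → α = 0.74×10⁻⁴ K⁻¹
0–130 m: 130 × 2.4×10⁻⁴ × 2.1 = 0.06552 m
Layer 2: 1.3 × 770 × 1.9×10⁻⁴ = 0.19019 m
Layer 3: 740 × 0.37 × 1.2×10⁻⁴ = 0.032856 m
1640–3040 m: 1400 × 0.53 × 0.74×10⁻⁴ = 0.054908 m
Δh = 0.06552 + 0.19019 + 0.032856 + 0.054908 = 0.343474 m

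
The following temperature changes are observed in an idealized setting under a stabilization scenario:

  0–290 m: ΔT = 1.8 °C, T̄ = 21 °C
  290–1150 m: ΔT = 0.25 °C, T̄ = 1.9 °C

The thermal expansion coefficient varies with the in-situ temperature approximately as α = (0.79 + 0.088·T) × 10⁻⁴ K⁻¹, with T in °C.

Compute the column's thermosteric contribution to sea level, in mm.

158 mm of thermosteric rise

Layer 1: α = (0.79 + 0.088×21)×10⁻⁴ = 2.638×10⁻⁴ K⁻¹
Layer 2: α = (0.79 + 0.088×1.9)×10⁻⁴ = 0.9572×10⁻⁴ K⁻¹
1.8 × 290 × 2.638×10⁻⁴ = 0.1377036 m
Layer 2: 860 × 0.9572×10⁻⁴ × 0.25 = 0.0205798 m
Δh = 0.1377036 + 0.0205798 = 0.1582834 m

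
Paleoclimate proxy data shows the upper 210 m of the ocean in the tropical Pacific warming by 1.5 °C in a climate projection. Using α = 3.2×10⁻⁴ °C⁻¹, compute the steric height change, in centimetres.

Δh = αΔT·H = 3.2×10⁻⁴ × 1.5 × 210 = 0.10080 m

10 cm of thermosteric rise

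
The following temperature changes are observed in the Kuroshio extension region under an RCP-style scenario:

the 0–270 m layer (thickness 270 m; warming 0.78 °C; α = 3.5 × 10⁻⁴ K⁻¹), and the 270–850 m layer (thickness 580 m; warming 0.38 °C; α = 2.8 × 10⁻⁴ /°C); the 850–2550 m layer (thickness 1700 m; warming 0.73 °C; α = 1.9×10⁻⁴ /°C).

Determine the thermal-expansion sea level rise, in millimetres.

0.78 × 270 × 3.5×10⁻⁴ = 0.07371 m
270–850 m: 580 × 2.8×10⁻⁴ × 0.38 = 0.061712 m
850–2550 m: 0.73 × 1700 × 1.9×10⁻⁴ = 0.23579 m
Δh = 0.07371 + 0.061712 + 0.23579 = 0.371212 m

Δh = 371 mm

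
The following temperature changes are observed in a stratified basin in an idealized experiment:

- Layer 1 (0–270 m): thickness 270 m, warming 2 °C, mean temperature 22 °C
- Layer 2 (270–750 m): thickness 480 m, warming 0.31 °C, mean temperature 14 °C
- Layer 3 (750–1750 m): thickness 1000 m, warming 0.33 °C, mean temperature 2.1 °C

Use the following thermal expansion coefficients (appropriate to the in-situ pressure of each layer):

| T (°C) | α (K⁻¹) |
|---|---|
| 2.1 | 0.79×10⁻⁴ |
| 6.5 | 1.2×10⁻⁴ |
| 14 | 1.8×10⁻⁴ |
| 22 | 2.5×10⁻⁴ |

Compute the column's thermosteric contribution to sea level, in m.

about 0.19 m

Layer 1 at 22 °C → α = 2.5×10⁻⁴ K⁻¹
Layer 2 at 14 °C → α = 1.8×10⁻⁴ K⁻¹
Layer 3 at 2.1 °C → α = 0.79×10⁻⁴ K⁻¹
0–270 m: 2.5×10⁻⁴ × 2 × 270 = 0.13500 m
270–750 m: 0.31 × 480 × 1.8×10⁻⁴ = 0.026784 m
750–1750 m: 1000 × 0.33 × 0.79×10⁻⁴ = 0.02607 m
Δh = 0.13500 + 0.026784 + 0.02607 = 0.187854 m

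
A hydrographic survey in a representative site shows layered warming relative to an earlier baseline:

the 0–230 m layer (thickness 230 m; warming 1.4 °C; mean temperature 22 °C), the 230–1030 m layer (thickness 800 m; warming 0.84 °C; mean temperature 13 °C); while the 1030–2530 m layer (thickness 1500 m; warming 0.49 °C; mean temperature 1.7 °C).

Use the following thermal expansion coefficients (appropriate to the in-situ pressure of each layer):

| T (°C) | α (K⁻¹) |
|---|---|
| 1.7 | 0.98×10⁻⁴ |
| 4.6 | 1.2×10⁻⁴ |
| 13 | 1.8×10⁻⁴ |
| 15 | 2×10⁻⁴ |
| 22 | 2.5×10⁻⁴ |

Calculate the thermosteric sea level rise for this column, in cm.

Layer 1 at 22 °C → α = 2.5×10⁻⁴ K⁻¹
Layer 2 at 13 °C → α = 1.8×10⁻⁴ K⁻¹
Layer 3 at 1.7 °C → α = 0.98×10⁻⁴ K⁻¹
0–230 m: 230 × 1.4 × 2.5×10⁻⁴ = 0.08050 m
800 × 1.8×10⁻⁴ × 0.84 = 0.12096 m
Layer 3: 0.49 × 1500 × 0.98×10⁻⁴ = 0.07203 m
Δh = 0.08050 + 0.12096 + 0.07203 = 0.27349 m

Δh ≈ 27 cm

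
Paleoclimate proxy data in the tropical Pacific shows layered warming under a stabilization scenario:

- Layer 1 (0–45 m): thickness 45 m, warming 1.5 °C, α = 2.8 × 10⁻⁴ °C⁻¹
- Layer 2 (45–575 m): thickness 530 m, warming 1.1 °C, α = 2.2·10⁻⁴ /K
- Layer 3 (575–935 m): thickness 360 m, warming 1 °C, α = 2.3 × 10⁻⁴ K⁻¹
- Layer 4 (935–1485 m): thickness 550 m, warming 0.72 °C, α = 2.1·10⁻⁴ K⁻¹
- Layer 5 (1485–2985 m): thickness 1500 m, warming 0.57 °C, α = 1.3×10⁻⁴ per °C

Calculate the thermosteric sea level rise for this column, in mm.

424 mm of thermosteric rise

0–45 m: 2.8×10⁻⁴ × 45 × 1.5 = 0.01890 m
1.1 × 530 × 2.2×10⁻⁴ = 0.12826 m
2.3×10⁻⁴ × 1 × 360 = 0.08280 m
Layer 4: 550 × 0.72 × 2.1×10⁻⁴ = 0.08316 m
Layer 5: 1500 × 0.57 × 1.3×10⁻⁴ = 0.11115 m
Δh = 0.01890 + 0.12826 + 0.08280 + 0.08316 + 0.11115 = 0.42427 m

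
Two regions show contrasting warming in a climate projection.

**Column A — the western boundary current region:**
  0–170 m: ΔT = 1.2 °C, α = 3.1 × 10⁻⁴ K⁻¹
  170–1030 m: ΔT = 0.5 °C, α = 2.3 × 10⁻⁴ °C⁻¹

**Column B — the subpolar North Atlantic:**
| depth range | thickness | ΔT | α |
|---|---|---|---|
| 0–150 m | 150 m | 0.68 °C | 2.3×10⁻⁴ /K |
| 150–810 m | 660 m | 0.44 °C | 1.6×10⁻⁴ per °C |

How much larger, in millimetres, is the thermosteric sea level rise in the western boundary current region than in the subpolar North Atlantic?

A 0–170 m: 1.2 × 170 × 3.1×10⁻⁴ = 0.06324 m
A Layer 2: 2.3×10⁻⁴ × 0.5 × 860 = 0.09890 m
A total: 0.16214 m
B Layer 1: 150 × 0.68 × 2.3×10⁻⁴ = 0.02346 m
B Layer 2: 660 × 1.6×10⁻⁴ × 0.44 = 0.046464 m
B total: 0.069924 m
Difference: 0.16214 − 0.069924 = 0.092216 m

92 mm larger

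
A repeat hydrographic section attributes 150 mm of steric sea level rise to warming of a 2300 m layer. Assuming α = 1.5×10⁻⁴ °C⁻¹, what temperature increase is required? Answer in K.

ΔT = Δh/(αH) = 0.15 / (1.5×10⁻⁴ × 2300) ≈ 0.4348 K

about 0.435 K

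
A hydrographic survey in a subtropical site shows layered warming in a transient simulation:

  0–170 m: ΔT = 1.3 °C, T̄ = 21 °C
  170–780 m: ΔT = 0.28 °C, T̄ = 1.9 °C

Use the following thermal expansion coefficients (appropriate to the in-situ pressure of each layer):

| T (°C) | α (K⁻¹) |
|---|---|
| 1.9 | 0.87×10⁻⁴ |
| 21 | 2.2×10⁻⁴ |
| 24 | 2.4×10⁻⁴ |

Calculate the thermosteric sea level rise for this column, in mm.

Layer 1 at 21 °C → α = 2.2×10⁻⁴ K⁻¹
Layer 2 at 1.9 °C → α = 0.87×10⁻⁴ K⁻¹
0–170 m: 170 × 2.2×10⁻⁴ × 1.3 = 0.04862 m
0.87×10⁻⁴ × 610 × 0.28 = 0.0148596 m
Δh = 0.04862 + 0.0148596 = 0.0634796 m ≈ 63.5 mm

Δh ≈ 63.5 mm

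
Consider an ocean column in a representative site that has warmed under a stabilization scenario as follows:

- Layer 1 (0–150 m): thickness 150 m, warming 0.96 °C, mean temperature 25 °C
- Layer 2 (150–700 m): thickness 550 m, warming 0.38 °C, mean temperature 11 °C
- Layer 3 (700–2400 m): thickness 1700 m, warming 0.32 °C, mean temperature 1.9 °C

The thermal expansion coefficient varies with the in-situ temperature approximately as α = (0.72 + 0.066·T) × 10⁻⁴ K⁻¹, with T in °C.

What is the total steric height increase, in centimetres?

Δh = 11.0 cm

Layer 1: α = (0.72 + 0.066×25)×10⁻⁴ = 2.37×10⁻⁴ K⁻¹
Layer 2: α = (0.72 + 0.066×11)×10⁻⁴ = 1.446×10⁻⁴ K⁻¹
Layer 3: α = (0.72 + 0.066×1.9)×10⁻⁴ = 0.8454×10⁻⁴ K⁻¹
0–150 m: 2.37×10⁻⁴ × 0.96 × 150 = 0.034128 m
1.446×10⁻⁴ × 550 × 0.38 = 0.0302214 m
Layer 3: 0.8454×10⁻⁴ × 1700 × 0.32 = 0.04598976 m
Δh = 0.034128 + 0.0302214 + 0.04598976 = 0.11033916 m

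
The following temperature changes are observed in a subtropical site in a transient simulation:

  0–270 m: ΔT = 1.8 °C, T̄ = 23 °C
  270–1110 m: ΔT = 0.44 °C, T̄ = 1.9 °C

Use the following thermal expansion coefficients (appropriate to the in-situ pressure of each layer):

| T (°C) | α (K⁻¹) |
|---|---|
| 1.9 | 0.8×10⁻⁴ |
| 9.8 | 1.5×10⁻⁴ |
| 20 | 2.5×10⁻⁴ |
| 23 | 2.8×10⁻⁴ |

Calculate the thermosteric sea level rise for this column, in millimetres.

Δh = 170 mm

Layer 1 at 23 °C → α = 2.8×10⁻⁴ K⁻¹
Layer 2 at 1.9 °C → α = 0.8×10⁻⁴ K⁻¹
270 × 2.8×10⁻⁴ × 1.8 = 0.13608 m
Layer 2: 840 × 0.8×10⁻⁴ × 0.44 = 0.029568 m
Δh = 0.13608 + 0.029568 = 0.165648 m ≈ 170 mm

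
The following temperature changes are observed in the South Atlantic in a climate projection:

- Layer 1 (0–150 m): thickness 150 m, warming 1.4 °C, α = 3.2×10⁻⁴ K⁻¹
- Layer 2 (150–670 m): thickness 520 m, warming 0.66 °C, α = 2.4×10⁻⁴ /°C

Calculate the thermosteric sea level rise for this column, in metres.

0–150 m: 150 × 3.2×10⁻⁴ × 1.4 = 0.06720 m
150–670 m: 0.66 × 2.4×10⁻⁴ × 520 = 0.082368 m
Δh = 0.06720 + 0.082368 = 0.149568 m

about 0.15 m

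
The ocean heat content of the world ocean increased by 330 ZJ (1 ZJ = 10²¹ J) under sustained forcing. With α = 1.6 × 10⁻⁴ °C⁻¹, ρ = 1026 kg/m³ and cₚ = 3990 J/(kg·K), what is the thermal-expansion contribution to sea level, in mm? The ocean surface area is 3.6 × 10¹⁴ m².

Δh = 36 mm

Per unit area: Q = 330×10²¹ / (3.6×10¹⁴) ≈ 9.167×10⁸ J/m²
Δh = αQ/(ρcₚ) = 1.6×10⁻⁴ × 9.167×10⁸ / (1026 × 3990) ≈ 0.035828 m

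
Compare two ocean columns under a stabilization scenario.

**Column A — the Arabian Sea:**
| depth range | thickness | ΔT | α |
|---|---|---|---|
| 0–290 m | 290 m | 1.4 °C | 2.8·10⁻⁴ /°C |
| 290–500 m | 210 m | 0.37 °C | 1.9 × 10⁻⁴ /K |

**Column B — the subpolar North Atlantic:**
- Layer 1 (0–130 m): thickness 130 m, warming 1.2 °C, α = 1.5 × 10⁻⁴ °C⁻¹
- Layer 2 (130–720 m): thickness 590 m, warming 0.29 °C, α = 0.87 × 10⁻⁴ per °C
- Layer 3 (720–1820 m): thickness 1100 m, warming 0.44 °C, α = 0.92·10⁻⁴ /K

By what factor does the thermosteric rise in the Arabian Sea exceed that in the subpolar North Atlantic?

a factor of 1.55

A 0–290 m: 290 × 1.4 × 2.8×10⁻⁴ = 0.11368 m
A 290–500 m: 1.9×10⁻⁴ × 0.37 × 210 = 0.014763 m
A total: 0.128443 m
B 0–130 m: 1.5×10⁻⁴ × 1.2 × 130 = 0.02340 m
B Layer 2: 0.87×10⁻⁴ × 590 × 0.29 = 0.0148857 m
B Layer 3: 1100 × 0.44 × 0.92×10⁻⁴ = 0.044528 m
B total: 0.0828137 m
Ratio: 0.128443 / 0.0828137 ≈ 1.551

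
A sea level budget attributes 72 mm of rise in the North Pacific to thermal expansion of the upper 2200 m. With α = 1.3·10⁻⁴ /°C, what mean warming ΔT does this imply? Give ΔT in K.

ΔT = Δh/(αH) = 0.072 / (1.3×10⁻⁴ × 2200) ≈ 0.2517 K

ΔT ≈ 0.252 K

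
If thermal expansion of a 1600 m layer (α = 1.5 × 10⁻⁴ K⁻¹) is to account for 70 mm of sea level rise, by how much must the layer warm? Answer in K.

ΔT = Δh/(αH) = 0.07 / (1.5×10⁻⁴ × 1600) ≈ 0.2917 K

ΔT ≈ 0.292 K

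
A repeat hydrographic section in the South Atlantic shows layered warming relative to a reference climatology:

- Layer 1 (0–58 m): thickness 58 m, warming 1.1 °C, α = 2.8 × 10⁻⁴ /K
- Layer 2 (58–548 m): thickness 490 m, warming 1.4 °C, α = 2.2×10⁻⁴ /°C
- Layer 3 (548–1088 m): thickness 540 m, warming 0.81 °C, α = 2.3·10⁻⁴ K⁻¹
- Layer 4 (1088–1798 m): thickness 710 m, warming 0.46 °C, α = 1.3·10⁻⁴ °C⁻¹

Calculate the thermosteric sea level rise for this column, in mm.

2.8×10⁻⁴ × 1.1 × 58 = 0.017864 m
1.4 × 2.2×10⁻⁴ × 490 = 0.15092 m
540 × 2.3×10⁻⁴ × 0.81 = 0.100602 m
Layer 4: 710 × 0.46 × 1.3×10⁻⁴ = 0.042458 m
Δh = 0.017864 + 0.15092 + 0.100602 + 0.042458 = 0.311844 m

Δh ≈ 312 mm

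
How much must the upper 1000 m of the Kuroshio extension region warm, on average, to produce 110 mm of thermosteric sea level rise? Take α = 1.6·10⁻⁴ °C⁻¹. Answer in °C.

ΔT ≈ 0.688 °C

ΔT = Δh/(αH) = 0.11 / (1.6×10⁻⁴ × 1000) = 0.6875 °C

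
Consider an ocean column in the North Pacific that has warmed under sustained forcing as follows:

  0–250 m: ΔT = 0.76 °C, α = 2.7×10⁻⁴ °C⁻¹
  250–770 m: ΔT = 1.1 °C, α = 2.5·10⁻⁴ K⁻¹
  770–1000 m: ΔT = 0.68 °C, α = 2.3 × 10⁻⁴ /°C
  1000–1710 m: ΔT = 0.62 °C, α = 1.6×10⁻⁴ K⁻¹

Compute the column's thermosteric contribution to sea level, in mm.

0–250 m: 0.76 × 2.7×10⁻⁴ × 250 = 0.05130 m
250–770 m: 520 × 1.1 × 2.5×10⁻⁴ = 0.14300 m
2.3×10⁻⁴ × 230 × 0.68 = 0.035972 m
Layer 4: 710 × 1.6×10⁻⁴ × 0.62 = 0.070432 m
Δh = 0.05130 + 0.14300 + 0.035972 + 0.070432 = 0.300704 m ≈ 301 mm

301 mm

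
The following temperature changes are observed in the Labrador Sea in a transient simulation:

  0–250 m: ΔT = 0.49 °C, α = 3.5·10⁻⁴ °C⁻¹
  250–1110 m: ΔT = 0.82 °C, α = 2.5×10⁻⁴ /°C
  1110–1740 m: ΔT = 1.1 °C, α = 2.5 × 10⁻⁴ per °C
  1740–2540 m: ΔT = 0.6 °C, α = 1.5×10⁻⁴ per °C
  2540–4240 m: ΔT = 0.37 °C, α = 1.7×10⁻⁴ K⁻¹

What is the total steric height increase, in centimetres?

Layer 1: 3.5×10⁻⁴ × 0.49 × 250 = 0.042875 m
860 × 0.82 × 2.5×10⁻⁴ = 0.17630 m
1110–1740 m: 1.1 × 2.5×10⁻⁴ × 630 = 0.17325 m
Layer 4: 800 × 1.5×10⁻⁴ × 0.6 = 0.07200 m
Layer 5: 1.7×10⁻⁴ × 0.37 × 1700 = 0.10693 m
Δh = 0.042875 + 0.17630 + 0.17325 + 0.07200 + 0.10693 = 0.571355 m

57.1 cm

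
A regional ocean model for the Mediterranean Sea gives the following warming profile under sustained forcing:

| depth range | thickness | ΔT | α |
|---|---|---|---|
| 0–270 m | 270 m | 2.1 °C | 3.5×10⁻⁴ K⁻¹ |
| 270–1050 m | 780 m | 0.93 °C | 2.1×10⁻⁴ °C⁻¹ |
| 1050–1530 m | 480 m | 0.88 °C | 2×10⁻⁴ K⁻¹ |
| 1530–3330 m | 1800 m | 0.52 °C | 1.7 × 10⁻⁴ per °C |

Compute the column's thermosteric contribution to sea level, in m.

0.59 m

2.1 × 3.5×10⁻⁴ × 270 = 0.19845 m
Layer 2: 780 × 0.93 × 2.1×10⁻⁴ = 0.152334 m
Layer 3: 2×10⁻⁴ × 480 × 0.88 = 0.08448 m
1530–3330 m: 1.7×10⁻⁴ × 1800 × 0.52 = 0.15912 m
Δh = 0.19845 + 0.152334 + 0.08448 + 0.15912 = 0.594384 m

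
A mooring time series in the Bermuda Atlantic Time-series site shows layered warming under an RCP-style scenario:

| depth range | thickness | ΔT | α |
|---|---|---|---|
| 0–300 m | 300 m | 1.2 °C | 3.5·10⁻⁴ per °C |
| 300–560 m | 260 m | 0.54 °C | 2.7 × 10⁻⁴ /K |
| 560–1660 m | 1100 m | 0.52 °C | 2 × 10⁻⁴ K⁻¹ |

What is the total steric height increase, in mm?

Layer 1: 300 × 3.5×10⁻⁴ × 1.2 = 0.12600 m
300–560 m: 0.54 × 260 × 2.7×10⁻⁴ = 0.037908 m
Layer 3: 2×10⁻⁴ × 0.52 × 1100 = 0.11440 m
Δh = 0.12600 + 0.037908 + 0.11440 = 0.278308 m

Δh = 278 mm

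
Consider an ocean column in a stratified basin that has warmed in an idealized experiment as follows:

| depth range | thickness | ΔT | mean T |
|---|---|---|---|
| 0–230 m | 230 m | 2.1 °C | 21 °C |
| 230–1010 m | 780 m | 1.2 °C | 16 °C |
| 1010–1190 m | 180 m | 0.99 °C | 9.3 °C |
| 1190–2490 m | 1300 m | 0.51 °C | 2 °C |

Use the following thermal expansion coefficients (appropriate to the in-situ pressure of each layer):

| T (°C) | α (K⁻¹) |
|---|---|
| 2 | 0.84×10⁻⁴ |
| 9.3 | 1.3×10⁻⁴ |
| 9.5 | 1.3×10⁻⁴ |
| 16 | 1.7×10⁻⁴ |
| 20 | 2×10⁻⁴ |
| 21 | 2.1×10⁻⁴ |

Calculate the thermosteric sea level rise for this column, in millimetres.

about 339 mm

Layer 1 at 21 °C → α = 2.1×10⁻⁴ K⁻¹
Layer 2 at 16 °C → α = 1.7×10⁻⁴ K⁻¹
Layer 3 at 9.3 °C → α = 1.3×10⁻⁴ K⁻¹
Layer 4 at 2 °C → α = 0.84×10⁻⁴ K⁻¹
0–230 m: 230 × 2.1×10⁻⁴ × 2.1 = 0.10143 m
230–1010 m: 1.7×10⁻⁴ × 780 × 1.2 = 0.15912 m
180 × 0.99 × 1.3×10⁻⁴ = 0.023166 m
Layer 4: 0.51 × 1300 × 0.84×10⁻⁴ = 0.055692 m
Δh = 0.10143 + 0.15912 + 0.023166 + 0.055692 = 0.339408 m ≈ 339 mm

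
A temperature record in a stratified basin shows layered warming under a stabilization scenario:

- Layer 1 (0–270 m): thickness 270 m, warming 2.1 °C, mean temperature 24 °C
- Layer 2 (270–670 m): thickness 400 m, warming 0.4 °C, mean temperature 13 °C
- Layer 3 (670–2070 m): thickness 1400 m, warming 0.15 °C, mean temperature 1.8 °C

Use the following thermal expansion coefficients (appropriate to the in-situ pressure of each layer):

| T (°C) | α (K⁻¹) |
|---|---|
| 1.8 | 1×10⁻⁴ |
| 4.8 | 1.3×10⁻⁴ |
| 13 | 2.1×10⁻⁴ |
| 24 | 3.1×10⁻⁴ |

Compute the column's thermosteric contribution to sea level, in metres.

Δh = 0.230 m

Layer 1 at 24 °C → α = 3.1×10⁻⁴ K⁻¹
Layer 2 at 13 °C → α = 2.1×10⁻⁴ K⁻¹
Layer 3 at 1.8 °C → α = 1×10⁻⁴ K⁻¹
3.1×10⁻⁴ × 2.1 × 270 = 0.17577 m
270–670 m: 400 × 2.1×10⁻⁴ × 0.4 = 0.03360 m
Layer 3: 1400 × 1×10⁻⁴ × 0.15 = 0.02100 m
Δh = 0.17577 + 0.03360 + 0.02100 = 0.23037 m ≈ 0.230 m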